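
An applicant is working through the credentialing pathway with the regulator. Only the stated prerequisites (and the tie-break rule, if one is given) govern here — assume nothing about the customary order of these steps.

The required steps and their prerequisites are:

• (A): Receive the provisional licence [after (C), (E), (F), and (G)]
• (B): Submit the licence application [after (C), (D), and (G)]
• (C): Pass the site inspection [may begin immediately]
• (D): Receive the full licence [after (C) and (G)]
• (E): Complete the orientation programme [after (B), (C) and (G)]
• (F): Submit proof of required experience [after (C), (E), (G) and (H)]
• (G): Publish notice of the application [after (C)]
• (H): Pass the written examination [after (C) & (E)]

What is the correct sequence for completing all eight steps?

(C), (G), (D), (B), (E), (H), (F), (A)

(C) is the only step with nothing outstanding, so it goes first.
(G) needed (C), now all done → (G).
That leaves (D) as the only ready step → (D).
That leaves (B) as the only ready step → (B).
Next only (E) has its prerequisites met → (E).
That leaves (H) as the only ready step → (H).
(F) needed (C), (E), (G) and (H), now all done → (F).
That leaves (A) as the only ready step → (A).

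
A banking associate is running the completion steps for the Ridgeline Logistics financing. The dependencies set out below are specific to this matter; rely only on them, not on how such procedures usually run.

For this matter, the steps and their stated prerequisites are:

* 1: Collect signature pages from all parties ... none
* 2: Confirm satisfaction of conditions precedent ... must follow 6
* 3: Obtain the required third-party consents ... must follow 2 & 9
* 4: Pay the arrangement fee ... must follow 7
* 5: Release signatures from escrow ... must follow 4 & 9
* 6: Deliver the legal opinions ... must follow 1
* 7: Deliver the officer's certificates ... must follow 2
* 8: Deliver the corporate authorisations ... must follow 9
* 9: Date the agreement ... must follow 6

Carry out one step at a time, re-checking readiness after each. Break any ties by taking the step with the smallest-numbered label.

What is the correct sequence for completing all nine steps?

Only 1 has no prerequisites, so it is first.
6 is the only step now ready → 6.
Ready: 2 and 9. 2 has the earlier label → 2.
Ready: 7 and 9. 7 has the earlier label → 7.
4 now also ready, so the ready set is {4, 9}; 4 has the earlier label → 4.
9 is the only step now ready → 9.
Now 3, 5 and 8 have their prerequisites met. 3 has the earlier label, so 3 next.
Now 5 and 8 have their prerequisites met. 5 has the earlier label, so 5 next.
That leaves 8 as the only ready step → 8.

1, 6, 2, 7, 4, 9, 3, 5, 8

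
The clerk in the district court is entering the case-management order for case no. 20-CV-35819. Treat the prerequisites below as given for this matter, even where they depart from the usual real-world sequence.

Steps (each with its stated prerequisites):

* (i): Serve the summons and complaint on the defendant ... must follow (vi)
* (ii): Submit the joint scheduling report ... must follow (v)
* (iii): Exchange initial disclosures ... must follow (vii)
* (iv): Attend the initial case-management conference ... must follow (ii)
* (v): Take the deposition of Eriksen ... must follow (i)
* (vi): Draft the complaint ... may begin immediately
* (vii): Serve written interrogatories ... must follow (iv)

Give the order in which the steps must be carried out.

(vi) → (i) → (v) → (ii) → (iv) → (vii) → (iii)

(vi) is the only step with nothing outstanding, so it goes first.
That leaves (i) as the only ready step → (i).
(v) needed (i), now all done → (v).
(ii) needed (v), now all done → (ii).
(iv) needed (ii), now all done → (iv).
(vii) needed (iv), now all done → (vii).
(iii) needed (vii), now all done → (iii).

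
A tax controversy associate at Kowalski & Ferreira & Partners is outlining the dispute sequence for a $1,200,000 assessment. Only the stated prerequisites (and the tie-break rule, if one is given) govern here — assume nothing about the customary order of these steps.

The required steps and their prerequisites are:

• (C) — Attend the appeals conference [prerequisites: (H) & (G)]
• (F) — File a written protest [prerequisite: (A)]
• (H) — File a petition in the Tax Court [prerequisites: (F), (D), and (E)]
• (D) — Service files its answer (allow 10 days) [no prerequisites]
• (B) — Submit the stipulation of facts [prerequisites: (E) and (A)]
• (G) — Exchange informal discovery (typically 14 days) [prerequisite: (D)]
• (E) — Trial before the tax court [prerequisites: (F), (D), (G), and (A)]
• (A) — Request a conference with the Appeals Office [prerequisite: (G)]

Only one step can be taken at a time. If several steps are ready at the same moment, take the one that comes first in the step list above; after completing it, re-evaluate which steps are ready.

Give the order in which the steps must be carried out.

(D) is the only step with nothing outstanding, so it goes first.
That leaves (G) as the only ready step → (G).
(A) is the only step now ready → (A).
(F) needed (A), now all done → (F).
(E) needed (F), (D), (G) and (A), now all done → (E).
(H) and (B) are both available; (H) is listed earlier → (H).
(C) and (B) are both available; (C) is listed earlier → (C).
That leaves (B) as the only ready step → (B).

(D), (G), (A), (F), (E), (H), (C), (B)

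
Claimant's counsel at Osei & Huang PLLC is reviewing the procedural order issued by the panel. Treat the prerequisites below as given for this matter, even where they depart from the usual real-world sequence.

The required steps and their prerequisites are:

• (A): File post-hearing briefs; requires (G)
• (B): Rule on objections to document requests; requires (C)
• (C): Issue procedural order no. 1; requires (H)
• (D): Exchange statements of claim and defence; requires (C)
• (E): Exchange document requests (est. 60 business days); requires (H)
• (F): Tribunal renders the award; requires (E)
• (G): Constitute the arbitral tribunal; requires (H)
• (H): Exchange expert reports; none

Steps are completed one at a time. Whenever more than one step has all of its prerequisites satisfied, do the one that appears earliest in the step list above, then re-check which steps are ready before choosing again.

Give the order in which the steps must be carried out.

(H) → (C) → (B) → (D) → (E) → (F) → (G) → (A)

(H) has no prerequisites → (H) first.
(C), (E) and (G) are all available; (C) is listed earlier → (C).
Now (B), (D), (E) and (G) have their prerequisites met. (B) is listed earlier, so (B) next.
Ready: (D), (E) and (G). (D) is listed earlier → (D).
(E) and (G) are both available; (E) is listed earlier → (E).
Now (F) and (G) have their prerequisites met. (F) is listed earlier, so (F) next.
That leaves (G) as the only ready step → (G).
(A) is the only step now ready → (A).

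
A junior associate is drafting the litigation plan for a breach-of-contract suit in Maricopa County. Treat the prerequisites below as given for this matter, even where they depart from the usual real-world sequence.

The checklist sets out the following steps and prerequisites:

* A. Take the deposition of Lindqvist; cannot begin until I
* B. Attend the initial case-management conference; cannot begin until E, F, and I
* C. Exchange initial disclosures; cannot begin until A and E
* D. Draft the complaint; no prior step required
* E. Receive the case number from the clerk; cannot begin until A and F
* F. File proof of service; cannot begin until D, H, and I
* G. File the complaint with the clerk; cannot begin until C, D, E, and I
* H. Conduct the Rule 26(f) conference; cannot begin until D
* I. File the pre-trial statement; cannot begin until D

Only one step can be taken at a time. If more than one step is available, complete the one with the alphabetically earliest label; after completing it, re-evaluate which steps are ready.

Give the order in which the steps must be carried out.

Only D has no prerequisites, so it is first.
Now H and I have their prerequisites met. H has the earlier label, so H next.
Next only I has its prerequisites met → I.
A and F are both available; A has the earlier label → A.
Next only F has its prerequisites met → F.
E needed A and F, now all done → E.
Now B and C have their prerequisites met. B has the earlier label, so B next.
Next only C has its prerequisites met → C.
G needed C, D, E and I, now all done → G.

D → H → I → A → F → E → B → C → G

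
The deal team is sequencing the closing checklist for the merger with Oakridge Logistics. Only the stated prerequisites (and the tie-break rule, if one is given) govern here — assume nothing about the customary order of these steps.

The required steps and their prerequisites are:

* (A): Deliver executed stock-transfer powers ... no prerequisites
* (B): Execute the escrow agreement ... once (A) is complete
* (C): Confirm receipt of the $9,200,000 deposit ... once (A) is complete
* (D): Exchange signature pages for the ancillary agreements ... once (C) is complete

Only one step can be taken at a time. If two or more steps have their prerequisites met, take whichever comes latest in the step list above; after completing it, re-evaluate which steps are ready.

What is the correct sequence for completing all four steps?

(A) (C) (D) (B)

(A) is the only step with nothing outstanding, so it goes first.
Now (C) and (B) have their prerequisites met. (C) is listed later, so (C) next.
(D) now also ready, so the ready set is {(D), (B)}; (D) is listed later → (D).
(B) needed (A), now all done → (B).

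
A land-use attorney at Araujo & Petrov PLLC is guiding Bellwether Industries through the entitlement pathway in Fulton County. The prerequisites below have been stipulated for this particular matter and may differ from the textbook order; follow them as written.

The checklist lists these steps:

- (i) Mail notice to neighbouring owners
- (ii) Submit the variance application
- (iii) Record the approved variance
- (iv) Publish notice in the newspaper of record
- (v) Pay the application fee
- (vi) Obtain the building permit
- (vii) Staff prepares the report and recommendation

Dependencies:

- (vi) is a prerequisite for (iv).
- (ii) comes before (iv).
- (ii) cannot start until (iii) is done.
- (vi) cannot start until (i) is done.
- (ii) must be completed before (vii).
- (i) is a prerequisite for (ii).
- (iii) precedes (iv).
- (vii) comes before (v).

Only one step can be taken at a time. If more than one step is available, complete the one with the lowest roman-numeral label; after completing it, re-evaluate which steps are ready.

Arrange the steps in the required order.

(i) → (iii) → (ii) → (vi) → (iv) → (vii) → (v)

(i) and (iii) have no prerequisites; (i) has the earlier label, so (i) is first.
(iii) and (vi) are both available; (iii) has the earlier label → (iii).
Ready: (ii) and (vi). (ii) has the earlier label → (ii).
Now (vi) and (vii) have their prerequisites met. (vi) has the earlier label, so (vi) next.
(iv) and (vii) are both available; (iv) has the earlier label → (iv).
Next only (vii) has its prerequisites met → (vii).
Next only (v) has its prerequisites met → (v).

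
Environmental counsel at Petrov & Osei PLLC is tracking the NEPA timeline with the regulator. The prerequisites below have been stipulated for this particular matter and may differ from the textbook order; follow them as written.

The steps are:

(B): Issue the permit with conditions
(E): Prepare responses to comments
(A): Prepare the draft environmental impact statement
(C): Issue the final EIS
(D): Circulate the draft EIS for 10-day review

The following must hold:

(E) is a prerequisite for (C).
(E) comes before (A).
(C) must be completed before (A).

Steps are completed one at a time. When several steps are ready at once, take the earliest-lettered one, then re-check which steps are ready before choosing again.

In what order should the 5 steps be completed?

(B) (D) (E) (C) (A)

(B), (D) and (E) have no prerequisites; (B) has the earlier label, so (B) is first.
Ready: (D) and (E). (D) has the earlier label → (D).
That leaves (E) as the only ready step → (E).
(C) is the only step now ready → (C).
That leaves (A) as the only ready step → (A).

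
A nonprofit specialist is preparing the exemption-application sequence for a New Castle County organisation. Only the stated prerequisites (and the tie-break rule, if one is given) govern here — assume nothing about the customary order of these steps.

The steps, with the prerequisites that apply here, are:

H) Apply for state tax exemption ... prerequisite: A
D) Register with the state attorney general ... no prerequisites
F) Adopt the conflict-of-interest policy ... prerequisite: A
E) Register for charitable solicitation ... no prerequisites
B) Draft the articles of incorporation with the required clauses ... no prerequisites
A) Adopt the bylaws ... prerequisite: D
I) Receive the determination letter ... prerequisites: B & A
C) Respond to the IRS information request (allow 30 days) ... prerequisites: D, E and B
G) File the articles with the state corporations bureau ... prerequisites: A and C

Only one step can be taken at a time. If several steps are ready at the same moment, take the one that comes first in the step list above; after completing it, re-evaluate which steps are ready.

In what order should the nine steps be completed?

Nothing is required for D, E and B. D is listed earlier → D first.
A now also ready, so the ready set is {E, B, A}; E is listed earlier → E.
B and A are both available; B is listed earlier → B.
C now also ready, so the ready set is {A, C}; A is listed earlier → A.
H, F and I now also ready, so the ready set is {H, F, I, C}; H is listed earlier → H.
Now F, I and C have their prerequisites met. F is listed earlier, so F next.
I and C are both available; I is listed earlier → I.
C is the only step now ready → C.
G needed A and C, now all done → G.

D E B A H F I C G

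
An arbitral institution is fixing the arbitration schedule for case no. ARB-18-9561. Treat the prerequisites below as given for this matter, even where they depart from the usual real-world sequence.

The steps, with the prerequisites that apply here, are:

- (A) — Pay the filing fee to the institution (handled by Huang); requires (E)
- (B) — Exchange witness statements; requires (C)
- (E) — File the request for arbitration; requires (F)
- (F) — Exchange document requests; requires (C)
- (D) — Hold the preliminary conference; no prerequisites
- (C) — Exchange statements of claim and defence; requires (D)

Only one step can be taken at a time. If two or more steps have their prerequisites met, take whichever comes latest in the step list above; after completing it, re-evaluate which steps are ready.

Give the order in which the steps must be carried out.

(D) → (C) → (F) → (E) → (B) → (A)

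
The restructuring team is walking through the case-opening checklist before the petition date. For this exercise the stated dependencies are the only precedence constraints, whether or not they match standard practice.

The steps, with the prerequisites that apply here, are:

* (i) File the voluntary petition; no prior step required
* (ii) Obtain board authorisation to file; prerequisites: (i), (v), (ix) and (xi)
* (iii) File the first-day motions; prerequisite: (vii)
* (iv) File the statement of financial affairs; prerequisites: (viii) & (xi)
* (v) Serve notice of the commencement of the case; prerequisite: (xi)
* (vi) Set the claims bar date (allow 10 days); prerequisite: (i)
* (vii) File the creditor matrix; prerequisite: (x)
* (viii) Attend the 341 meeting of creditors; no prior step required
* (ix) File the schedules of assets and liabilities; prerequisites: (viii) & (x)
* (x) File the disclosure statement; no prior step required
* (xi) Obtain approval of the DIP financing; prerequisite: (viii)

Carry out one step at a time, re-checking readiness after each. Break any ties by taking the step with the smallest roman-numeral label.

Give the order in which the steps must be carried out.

(i), (vi), (viii), (x), (vii), (iii), (ix), (xi), (iv), (v), (ii)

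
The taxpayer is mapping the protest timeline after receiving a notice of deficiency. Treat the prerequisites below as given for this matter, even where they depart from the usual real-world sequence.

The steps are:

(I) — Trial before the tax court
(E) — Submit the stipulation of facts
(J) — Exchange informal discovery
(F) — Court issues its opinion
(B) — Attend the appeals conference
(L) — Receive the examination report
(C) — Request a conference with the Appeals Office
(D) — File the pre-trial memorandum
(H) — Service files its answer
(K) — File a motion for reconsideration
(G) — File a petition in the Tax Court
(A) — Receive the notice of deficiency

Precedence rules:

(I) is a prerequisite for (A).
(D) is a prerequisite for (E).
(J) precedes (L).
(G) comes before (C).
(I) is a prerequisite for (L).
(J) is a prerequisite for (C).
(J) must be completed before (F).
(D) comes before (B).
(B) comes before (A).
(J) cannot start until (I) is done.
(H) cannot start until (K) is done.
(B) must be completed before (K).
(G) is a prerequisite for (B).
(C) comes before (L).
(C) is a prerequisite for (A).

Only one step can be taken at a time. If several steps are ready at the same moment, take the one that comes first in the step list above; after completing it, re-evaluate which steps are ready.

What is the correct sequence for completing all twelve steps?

(I) (J) (F) (D) (E) (G) (B) (C) (L) (K) (H) (A)

Nothing is required for (I), (D) and (G). (I) is listed earlier → (I) first.
Now (J), (D) and (G) have their prerequisites met. (J) is listed earlier, so (J) next.
(F) now also ready, so the ready set is {(F), (D), (G)}; (F) is listed earlier → (F).
(D) and (G) are both available; (D) is listed earlier → (D).
(E) now also ready, so the ready set is {(E), (G)}; (E) is listed earlier → (E).
Next only (G) has its prerequisites met → (G).
Now (B) and (C) have their prerequisites met. (B) is listed earlier, so (B) next.
(C) and (K) are both available; (C) is listed earlier → (C).
(L) and (A) now also ready, so the ready set is {(L), (K), (A)}; (L) is listed earlier → (L).
(K) and (A) are both available; (K) is listed earlier → (K).
(H) now also ready, so the ready set is {(H), (A)}; (H) is listed earlier → (H).
That leaves (A) as the only ready step → (A).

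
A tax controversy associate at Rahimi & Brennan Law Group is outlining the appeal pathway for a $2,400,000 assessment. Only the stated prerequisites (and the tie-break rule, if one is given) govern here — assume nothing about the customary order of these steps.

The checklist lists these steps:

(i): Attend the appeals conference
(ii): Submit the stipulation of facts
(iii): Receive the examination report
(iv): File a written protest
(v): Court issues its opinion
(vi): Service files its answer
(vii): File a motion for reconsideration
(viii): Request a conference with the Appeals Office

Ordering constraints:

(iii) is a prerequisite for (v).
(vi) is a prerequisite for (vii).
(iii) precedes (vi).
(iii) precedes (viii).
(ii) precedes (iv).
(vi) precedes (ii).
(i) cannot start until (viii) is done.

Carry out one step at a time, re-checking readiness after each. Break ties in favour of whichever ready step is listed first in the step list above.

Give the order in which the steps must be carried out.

(iii), (v), (vi), (ii), (iv), (vii), (viii), (i)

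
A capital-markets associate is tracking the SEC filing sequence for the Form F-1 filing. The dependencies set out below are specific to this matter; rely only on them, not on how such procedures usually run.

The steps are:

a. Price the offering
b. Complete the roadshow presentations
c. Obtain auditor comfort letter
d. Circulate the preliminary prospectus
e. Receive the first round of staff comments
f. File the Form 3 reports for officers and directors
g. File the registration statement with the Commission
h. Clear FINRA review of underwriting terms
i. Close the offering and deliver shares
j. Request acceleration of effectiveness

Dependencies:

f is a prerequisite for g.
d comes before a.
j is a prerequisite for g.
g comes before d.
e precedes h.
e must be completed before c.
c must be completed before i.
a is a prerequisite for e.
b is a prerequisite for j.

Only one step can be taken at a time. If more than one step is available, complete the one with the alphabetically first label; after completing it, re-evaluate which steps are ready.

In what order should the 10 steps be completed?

b, f, j, g, d, a, e, c, h, i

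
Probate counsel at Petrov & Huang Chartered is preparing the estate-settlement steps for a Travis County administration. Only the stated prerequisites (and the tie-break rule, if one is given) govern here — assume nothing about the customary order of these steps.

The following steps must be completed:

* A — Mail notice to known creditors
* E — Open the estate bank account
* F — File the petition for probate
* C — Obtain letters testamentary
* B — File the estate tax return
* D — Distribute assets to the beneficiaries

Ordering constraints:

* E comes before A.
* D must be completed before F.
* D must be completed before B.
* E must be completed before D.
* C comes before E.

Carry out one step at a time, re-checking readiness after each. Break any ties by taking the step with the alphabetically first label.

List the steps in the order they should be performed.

C, E, A, D, B, F

Only C has no prerequisites, so it is first.
Next only E has its prerequisites met → E.
A and D are both available; A has the earlier label → A.
That leaves D as the only ready step → D.
Ready: B and F. B has the earlier label → B.
F is the only step now ready → F.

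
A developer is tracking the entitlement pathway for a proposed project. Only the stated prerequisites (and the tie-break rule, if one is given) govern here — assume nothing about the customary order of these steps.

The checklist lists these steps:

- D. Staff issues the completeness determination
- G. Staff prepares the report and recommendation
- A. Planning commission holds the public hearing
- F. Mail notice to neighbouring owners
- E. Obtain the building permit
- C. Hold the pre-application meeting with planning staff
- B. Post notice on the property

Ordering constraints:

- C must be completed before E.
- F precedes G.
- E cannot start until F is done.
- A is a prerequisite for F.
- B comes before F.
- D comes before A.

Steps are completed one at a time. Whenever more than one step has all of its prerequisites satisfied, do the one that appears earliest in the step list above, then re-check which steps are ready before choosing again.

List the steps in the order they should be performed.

D, C and B have no prerequisites; D is listed earlier, so D is first.
A now also ready, so the ready set is {A, C, B}; A is listed earlier → A.
Now C and B have their prerequisites met. C is listed earlier, so C next.
B is the only step now ready → B.
F is the only step now ready → F.
Now G and E have their prerequisites met. G is listed earlier, so G next.
E needed F and C, now all done → E.

D, A, C, B, F, G, E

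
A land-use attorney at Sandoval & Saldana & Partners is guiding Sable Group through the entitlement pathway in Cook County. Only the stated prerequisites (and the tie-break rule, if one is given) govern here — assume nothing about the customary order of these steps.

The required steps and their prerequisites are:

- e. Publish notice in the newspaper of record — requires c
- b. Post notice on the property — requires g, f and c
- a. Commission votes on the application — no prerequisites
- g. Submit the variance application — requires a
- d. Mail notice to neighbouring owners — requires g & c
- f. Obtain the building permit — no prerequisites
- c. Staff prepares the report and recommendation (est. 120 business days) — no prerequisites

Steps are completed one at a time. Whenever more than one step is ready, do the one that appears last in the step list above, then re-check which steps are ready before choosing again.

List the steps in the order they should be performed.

Nothing is required for c, f and a. c is listed later → c first.
e now also ready, so the ready set is {f, a, e}; f is listed later → f.
a and e are both available; a is listed later → a.
g now also ready, so the ready set is {g, e}; g is listed later → g.
Ready: d, b and e. d is listed later → d.
Ready: b and e. b is listed later → b.
That leaves e as the only ready step → e.

c → f → a → g → d → b → e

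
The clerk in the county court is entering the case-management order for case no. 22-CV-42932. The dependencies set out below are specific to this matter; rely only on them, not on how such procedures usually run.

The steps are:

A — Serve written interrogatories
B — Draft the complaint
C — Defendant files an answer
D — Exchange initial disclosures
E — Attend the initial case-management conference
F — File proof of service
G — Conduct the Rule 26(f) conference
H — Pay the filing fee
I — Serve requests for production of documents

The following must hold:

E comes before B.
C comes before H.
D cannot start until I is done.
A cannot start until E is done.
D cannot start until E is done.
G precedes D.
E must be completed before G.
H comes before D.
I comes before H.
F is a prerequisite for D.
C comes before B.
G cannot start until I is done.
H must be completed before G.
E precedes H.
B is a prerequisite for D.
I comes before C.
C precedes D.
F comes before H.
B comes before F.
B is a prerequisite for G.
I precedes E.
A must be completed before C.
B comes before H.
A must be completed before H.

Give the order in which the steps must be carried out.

I has no prerequisites → I first.
E is the only step now ready → E.
A needed E, now all done → A.
C needed A and I, now all done → C.
B needed C and E, now all done → B.
F is the only step now ready → F.
Next only H has its prerequisites met → H.
That leaves G as the only ready step → G.
D needed B, C, E, F, G, H and I, now all done → D.

I → E → A → C → B → F → H → G → D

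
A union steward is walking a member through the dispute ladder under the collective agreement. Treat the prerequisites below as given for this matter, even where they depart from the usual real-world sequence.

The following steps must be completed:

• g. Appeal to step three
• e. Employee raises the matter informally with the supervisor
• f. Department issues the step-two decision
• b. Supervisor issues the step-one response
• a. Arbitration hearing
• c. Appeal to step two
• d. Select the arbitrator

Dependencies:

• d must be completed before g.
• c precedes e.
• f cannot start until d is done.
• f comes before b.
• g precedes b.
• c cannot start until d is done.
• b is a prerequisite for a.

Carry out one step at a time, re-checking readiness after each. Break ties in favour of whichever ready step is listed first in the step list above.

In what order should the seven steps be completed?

d, g, f, b, a, c, e

d has no prerequisites → d first.
Now g, f and c have their prerequisites met. g is listed earlier, so g next.
Now f and c have their prerequisites met. f is listed earlier, so f next.
b now also ready, so the ready set is {b, c}; b is listed earlier → b.
a now also ready, so the ready set is {a, c}; a is listed earlier → a.
c needed d, now all done → c.
That leaves e as the only ready step → e.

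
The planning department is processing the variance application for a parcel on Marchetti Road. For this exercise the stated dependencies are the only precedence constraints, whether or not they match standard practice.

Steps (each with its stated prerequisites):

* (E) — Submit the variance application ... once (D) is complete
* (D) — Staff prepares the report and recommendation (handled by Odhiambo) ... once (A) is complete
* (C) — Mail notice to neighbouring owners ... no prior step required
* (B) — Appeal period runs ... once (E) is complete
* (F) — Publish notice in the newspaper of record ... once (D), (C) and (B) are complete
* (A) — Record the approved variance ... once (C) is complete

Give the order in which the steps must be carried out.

(C) → (A) → (D) → (E) → (B) → (F)

Only (C) has no prerequisites, so it is first.
(A) is the only step now ready → (A).
(D) needed (A), now all done → (D).
That leaves (E) as the only ready step → (E).
That leaves (B) as the only ready step → (B).
Next only (F) has its prerequisites met → (F).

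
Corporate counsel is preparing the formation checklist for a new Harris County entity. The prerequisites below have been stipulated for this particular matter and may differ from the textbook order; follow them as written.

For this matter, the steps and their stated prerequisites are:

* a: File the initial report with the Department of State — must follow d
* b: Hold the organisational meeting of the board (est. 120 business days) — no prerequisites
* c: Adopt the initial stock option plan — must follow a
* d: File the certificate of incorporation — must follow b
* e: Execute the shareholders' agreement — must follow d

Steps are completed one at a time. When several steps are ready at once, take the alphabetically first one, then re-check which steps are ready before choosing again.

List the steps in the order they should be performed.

b has no prerequisites → b first.
That leaves d as the only ready step → d.
a and e are both available; a has the earlier label → a.
Now c and e have their prerequisites met. c has the earlier label, so c next.
That leaves e as the only ready step → e.

b → d → a → c → e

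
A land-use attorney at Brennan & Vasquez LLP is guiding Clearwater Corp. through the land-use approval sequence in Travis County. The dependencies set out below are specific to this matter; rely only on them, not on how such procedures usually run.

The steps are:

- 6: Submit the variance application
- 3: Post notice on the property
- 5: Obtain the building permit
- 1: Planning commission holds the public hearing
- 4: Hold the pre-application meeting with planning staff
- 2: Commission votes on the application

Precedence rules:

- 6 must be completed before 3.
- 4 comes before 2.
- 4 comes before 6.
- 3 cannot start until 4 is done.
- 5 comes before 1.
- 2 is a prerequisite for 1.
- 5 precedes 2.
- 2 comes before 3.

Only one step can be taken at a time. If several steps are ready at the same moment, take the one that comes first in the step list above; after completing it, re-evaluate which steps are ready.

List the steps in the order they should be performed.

5 → 4 → 6 → 2 → 3 → 1

Nothing is required for 5 and 4. 5 is listed earlier → 5 first.
That leaves 4 as the only ready step → 4.
Ready: 6 and 2. 6 is listed earlier → 6.
2 is the only step now ready → 2.
Ready: 3 and 1. 3 is listed earlier → 3.
1 is the only step now ready → 1.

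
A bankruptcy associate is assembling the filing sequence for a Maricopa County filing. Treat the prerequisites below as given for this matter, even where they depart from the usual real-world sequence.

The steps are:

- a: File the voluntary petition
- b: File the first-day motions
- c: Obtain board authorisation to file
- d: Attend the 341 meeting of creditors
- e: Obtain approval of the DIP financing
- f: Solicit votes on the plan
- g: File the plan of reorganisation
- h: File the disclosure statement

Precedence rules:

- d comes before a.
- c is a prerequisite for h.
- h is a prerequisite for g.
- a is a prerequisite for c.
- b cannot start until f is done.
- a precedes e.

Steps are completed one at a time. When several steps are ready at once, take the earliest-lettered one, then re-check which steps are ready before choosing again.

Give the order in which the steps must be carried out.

d, a, c, e, f, b, h, g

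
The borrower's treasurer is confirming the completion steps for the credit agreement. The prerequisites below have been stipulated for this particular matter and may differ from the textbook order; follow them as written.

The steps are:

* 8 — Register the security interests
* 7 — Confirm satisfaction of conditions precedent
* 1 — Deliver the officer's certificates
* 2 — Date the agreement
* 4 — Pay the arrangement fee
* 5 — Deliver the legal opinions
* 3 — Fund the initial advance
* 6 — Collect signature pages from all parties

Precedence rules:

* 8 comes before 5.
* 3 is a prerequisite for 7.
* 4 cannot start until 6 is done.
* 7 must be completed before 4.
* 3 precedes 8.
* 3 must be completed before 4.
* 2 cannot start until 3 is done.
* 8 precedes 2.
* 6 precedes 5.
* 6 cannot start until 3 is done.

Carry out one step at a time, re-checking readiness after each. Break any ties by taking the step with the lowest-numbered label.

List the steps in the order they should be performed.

1 and 3 have no prerequisites; 1 has the earlier label, so 1 is first.
3 is the only step now ready → 3.
Ready: 6, 7 and 8. 6 has the earlier label → 6.
Now 7 and 8 have their prerequisites met. 7 has the earlier label, so 7 next.
Now 4 and 8 have their prerequisites met. 4 has the earlier label, so 4 next.
8 needed 3, now all done → 8.
2 and 5 are both available; 2 has the earlier label → 2.
5 needed 6 and 8, now all done → 5.

1 3 6 7 4 8 2 5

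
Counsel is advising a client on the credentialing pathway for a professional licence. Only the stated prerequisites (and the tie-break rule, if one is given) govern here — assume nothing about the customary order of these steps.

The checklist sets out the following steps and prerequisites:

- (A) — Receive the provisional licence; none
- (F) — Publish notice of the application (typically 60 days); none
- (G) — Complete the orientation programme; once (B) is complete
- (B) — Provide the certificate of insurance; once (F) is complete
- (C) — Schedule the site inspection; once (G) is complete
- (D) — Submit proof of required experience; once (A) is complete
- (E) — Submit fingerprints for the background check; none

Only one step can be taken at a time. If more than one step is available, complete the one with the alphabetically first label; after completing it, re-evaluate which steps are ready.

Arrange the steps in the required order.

(A) (D) (E) (F) (B) (G) (C)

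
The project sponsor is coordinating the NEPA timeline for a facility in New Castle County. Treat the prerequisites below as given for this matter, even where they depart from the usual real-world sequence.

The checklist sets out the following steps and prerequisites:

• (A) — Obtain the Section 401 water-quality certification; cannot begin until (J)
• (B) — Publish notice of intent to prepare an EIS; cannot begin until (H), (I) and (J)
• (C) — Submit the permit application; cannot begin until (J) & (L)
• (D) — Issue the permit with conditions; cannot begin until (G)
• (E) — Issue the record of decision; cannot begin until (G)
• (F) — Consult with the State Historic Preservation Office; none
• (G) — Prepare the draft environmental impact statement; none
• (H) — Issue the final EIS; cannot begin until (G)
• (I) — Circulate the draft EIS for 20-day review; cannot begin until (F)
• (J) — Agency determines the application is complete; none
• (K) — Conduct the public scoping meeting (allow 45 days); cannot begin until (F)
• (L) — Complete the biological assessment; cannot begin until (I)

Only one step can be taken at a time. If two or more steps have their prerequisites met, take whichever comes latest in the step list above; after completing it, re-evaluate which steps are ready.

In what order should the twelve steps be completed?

(J) (G) (H) (F) (K) (I) (L) (E) (D) (C) (B) (A)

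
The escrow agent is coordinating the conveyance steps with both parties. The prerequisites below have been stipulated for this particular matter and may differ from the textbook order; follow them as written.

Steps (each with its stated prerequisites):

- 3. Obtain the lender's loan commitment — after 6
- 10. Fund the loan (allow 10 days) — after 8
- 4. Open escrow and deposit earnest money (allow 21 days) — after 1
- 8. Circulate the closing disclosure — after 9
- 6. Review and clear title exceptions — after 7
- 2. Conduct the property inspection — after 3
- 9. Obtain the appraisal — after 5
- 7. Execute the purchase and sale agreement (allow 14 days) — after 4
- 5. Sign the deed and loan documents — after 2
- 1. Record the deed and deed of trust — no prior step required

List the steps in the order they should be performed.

Only 1 has no prerequisites, so it is first.
4 needed 1, now all done → 4.
That leaves 7 as the only ready step → 7.
6 needed 7, now all done → 6.
3 is the only step now ready → 3.
That leaves 2 as the only ready step → 2.
5 needed 2, now all done → 5.
9 needed 5, now all done → 9.
8 is the only step now ready → 8.
10 needed 8, now all done → 10.

1 4 7 6 3 2 5 9 8 10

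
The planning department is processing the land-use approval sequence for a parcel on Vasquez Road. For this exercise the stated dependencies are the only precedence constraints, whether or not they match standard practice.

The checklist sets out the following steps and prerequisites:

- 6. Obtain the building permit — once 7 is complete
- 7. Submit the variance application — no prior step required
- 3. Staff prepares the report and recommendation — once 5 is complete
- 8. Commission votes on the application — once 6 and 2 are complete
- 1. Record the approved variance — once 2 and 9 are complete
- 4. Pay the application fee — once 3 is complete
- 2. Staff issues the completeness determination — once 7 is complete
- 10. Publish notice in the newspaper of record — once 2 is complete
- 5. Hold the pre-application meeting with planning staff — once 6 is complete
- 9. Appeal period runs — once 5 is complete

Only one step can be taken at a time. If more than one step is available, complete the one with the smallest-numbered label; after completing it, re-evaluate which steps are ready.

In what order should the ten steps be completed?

7 has no prerequisites → 7 first.
2 and 6 are both available; 2 has the earlier label → 2.
Ready: 6 and 10. 6 has the earlier label → 6.
5, 8 and 10 are all available; 5 has the earlier label → 5.
3 and 9 now also ready, so the ready set is {3, 8, 9, 10}; 3 has the earlier label → 3.
Now 4, 8, 9 and 10 have their prerequisites met. 4 has the earlier label, so 4 next.
Now 8, 9 and 10 have their prerequisites met. 8 has the earlier label, so 8 next.
Now 9 and 10 have their prerequisites met. 9 has the earlier label, so 9 next.
Ready: 1 and 10. 1 has the earlier label → 1.
10 needed 2, now all done → 10.

7 2 6 5 3 4 8 9 1 10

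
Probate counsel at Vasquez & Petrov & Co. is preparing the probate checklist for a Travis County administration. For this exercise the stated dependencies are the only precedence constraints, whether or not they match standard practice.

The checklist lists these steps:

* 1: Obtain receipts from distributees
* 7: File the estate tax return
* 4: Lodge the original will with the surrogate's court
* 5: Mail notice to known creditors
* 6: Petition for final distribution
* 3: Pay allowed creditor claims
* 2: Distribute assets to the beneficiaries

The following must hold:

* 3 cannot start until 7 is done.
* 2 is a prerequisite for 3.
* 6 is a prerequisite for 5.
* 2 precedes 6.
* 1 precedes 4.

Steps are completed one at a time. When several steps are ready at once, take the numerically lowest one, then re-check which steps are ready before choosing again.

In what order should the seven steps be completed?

1, 2 and 7 have no prerequisites; 1 has the earlier label, so 1 is first.
4 now also ready, so the ready set is {2, 4, 7}; 2 has the earlier label → 2.
6 now also ready, so the ready set is {4, 6, 7}; 4 has the earlier label → 4.
Ready: 6 and 7. 6 has the earlier label → 6.
Ready: 5 and 7. 5 has the earlier label → 5.
7 is the only step now ready → 7.
3 needed 2 and 7, now all done → 3.

1, 2, 4, 6, 5, 7, 3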